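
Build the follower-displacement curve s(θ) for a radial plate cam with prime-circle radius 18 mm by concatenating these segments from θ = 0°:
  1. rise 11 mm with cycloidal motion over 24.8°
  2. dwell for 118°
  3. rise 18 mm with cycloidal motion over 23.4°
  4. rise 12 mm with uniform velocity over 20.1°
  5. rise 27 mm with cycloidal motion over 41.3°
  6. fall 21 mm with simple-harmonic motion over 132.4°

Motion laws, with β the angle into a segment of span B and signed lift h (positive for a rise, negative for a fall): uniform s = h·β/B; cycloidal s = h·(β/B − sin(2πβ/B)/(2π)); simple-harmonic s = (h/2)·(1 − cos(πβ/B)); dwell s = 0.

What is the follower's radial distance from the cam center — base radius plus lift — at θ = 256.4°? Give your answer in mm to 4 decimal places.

seg 1 [0°–24.8°] cycloidal, h=11: full span → s += 11 → s = 11.0000
seg 2 [24.8°–142.8°] dwell: s stays 11.0000
seg 3 [142.8°–166.2°] cycloidal, h=18: full span → s += 18 → s = 29.0000
seg 4 [166.2°–186.3°] uniform, h=12: full span → s += 12 → s = 41.0000
seg 5 [186.3°–227.6°] cycloidal, h=27: full span → s += 27 → s = 68.0000
seg 6 [227.6°–360°] simple-harmonic, h=-21: θ=256.4° here. β=28.8, B=132.4. -21/2·(1 − cos(π·0.2175)) = -2.3578 → s = 65.6422
radial distance = base radius + s = 18 + 65.6422 = 83.6422

83.6422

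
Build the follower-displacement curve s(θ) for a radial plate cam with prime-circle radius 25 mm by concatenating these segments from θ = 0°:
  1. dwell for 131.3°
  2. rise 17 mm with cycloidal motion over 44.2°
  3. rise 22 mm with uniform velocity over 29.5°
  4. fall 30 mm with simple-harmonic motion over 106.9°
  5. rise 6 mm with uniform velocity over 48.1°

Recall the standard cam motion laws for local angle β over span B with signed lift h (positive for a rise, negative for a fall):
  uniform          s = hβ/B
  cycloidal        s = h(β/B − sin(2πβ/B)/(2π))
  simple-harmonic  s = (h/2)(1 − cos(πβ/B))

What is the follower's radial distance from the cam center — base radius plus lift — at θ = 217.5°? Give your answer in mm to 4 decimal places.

seg 1 [0°–131.3°] dwell: s stays 0.0000
seg 2 [131.3°–175.5°] cycloidal, h=17: full span → s += 17 → s = 17.0000
seg 3 [175.5°–205°] uniform, h=22: full span → s += 22 → s = 39.0000
seg 4 [205°–311.9°] simple-harmonic, h=-30: θ=217.5° here. β=12.5, B=106.9. -30/2·(1 − cos(π·0.1169)) = -1.0008 → s = 37.9992
radial distance = base radius + s = 25 + 37.9992 = 62.9992

62.9992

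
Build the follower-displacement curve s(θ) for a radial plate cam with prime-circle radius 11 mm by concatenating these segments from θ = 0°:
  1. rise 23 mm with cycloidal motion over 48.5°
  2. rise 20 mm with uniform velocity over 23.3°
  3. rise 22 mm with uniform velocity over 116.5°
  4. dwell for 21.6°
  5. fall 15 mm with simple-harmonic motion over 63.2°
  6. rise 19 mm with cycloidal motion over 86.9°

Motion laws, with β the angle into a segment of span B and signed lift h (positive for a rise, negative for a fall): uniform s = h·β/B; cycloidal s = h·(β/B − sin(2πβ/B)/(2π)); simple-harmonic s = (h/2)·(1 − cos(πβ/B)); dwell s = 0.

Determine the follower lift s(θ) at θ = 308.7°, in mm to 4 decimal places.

seg 1 [0°–48.5°] cycloidal, h=23: full span → s += 23 → s = 23.0000
seg 2 [48.5°–71.8°] uniform, h=20: full span → s += 20 → s = 43.0000
seg 3 [71.8°–188.3°] uniform, h=22: full span → s += 22 → s = 65.0000
seg 4 [188.3°–209.9°] dwell: s stays 65.0000
seg 5 [209.9°–273.1°] simple-harmonic, h=-15: full span → s += -15 → s = 50.0000
seg 6 [273.1°–360°] cycloidal, h=19: θ=308.7° here. β=35.6, B=86.9. 19·(0.4097 − sin(2π·0.4097)/(2π)) = 6.1580 → s = 56.1580

56.1580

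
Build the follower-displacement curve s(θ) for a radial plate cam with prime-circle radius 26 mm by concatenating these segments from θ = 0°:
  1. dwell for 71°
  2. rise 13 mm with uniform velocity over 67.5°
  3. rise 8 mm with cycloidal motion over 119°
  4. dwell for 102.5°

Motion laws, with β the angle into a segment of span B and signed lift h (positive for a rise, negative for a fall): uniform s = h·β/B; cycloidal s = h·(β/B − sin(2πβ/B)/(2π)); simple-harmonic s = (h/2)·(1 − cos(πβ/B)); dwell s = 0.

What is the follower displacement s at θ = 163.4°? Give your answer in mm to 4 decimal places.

seg 1 [0°–71°] dwell: s stays 0.0000
seg 2 [71°–138.5°] uniform, h=13: full span → s += 13 → s = 13.0000
seg 3 [138.5°–257.5°] cycloidal, h=8: θ=163.4° here. β=24.9, B=119. 8·(0.2092 − sin(2π·0.2092)/(2π)) = 0.4422 → s = 13.4422

13.4422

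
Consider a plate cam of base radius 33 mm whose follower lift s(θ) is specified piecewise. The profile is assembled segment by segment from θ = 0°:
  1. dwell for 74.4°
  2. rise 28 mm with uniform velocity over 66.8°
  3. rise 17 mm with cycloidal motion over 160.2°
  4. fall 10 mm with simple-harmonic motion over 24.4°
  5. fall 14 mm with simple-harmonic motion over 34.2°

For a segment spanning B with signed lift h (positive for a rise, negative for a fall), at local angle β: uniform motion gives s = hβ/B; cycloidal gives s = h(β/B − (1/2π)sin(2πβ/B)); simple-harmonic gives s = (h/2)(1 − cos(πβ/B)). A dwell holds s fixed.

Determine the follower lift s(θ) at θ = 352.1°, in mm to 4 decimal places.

seg 1 [0°–74.4°] dwell: s stays 0.0000
seg 2 [74.4°–141.2°] uniform, h=28: full span → s += 28 → s = 28.0000
seg 3 [141.2°–301.4°] cycloidal, h=17: full span → s += 17 → s = 45.0000
seg 4 [301.4°–325.8°] simple-harmonic, h=-10: full span → s += -10 → s = 35.0000
seg 5 [325.8°–360°] simple-harmonic, h=-14: θ=352.1° here. β=26.3, B=34.2. -14/2·(1 − cos(π·0.7690)) = -12.2363 → s = 22.7637

22.7637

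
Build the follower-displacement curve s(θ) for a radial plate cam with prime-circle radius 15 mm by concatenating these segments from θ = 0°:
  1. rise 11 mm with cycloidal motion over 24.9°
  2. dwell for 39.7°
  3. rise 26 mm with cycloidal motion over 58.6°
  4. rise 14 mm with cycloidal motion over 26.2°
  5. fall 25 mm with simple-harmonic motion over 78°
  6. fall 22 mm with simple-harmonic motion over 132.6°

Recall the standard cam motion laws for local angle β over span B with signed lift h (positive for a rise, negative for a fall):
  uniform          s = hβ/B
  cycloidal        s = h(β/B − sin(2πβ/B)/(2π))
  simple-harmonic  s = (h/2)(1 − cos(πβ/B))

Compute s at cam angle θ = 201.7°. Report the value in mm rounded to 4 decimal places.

seg 1 [0°–24.9°] cycloidal, h=11: full span → s += 11 → s = 11.0000
seg 2 [24.9°–64.6°] dwell: s stays 11.0000
seg 3 [64.6°–123.2°] cycloidal, h=26: full span → s += 26 → s = 37.0000
seg 4 [123.2°–149.4°] cycloidal, h=14: full span → s += 14 → s = 51.0000
seg 5 [149.4°–227.4°] simple-harmonic, h=-25: θ=201.7° here. β=52.3, B=78. -25/2·(1 − cos(π·0.6705)) = -18.8803 → s = 32.1197

32.1197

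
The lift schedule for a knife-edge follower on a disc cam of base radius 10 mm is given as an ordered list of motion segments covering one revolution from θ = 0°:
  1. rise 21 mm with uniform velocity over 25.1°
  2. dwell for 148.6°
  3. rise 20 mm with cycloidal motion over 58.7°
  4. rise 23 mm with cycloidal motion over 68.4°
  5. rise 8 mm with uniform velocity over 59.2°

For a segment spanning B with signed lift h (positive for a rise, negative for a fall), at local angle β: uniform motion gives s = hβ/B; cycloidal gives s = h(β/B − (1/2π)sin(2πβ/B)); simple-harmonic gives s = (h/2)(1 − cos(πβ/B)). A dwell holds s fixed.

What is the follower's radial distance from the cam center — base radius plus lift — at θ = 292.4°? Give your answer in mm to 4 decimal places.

seg 1 [0°–25.1°] uniform, h=21: full span → s += 21 → s = 21.0000
seg 2 [25.1°–173.7°] dwell: s stays 21.0000
seg 3 [173.7°–232.4°] cycloidal, h=20: full span → s += 20 → s = 41.0000
seg 4 [232.4°–300.8°] cycloidal, h=23: θ=292.4° here. β=60, B=68.4. 23·(0.8772 − sin(2π·0.8772)/(2π)) = 22.7279 → s = 63.7279
radial distance = base radius + s = 10 + 63.7279 = 73.7279

73.7279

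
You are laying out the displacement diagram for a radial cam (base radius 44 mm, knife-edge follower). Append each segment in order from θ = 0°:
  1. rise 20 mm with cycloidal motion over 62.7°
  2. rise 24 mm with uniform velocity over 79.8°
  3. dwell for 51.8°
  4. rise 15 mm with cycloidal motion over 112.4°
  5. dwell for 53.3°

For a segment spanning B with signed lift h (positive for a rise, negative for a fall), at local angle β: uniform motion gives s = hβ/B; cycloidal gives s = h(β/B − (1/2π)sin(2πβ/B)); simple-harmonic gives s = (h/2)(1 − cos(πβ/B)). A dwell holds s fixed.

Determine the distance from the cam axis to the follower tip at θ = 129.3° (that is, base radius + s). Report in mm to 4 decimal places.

seg 1 [0°–62.7°] cycloidal, h=20: full span → s += 20 → s = 20.0000
seg 2 [62.7°–142.5°] uniform, h=24: θ=129.3° here. β=66.6, B=79.8. 24·66.6/79.8 = 20.0301 → s = 40.0301
radial distance = base radius + s = 44 + 40.0301 = 84.0301

84.0301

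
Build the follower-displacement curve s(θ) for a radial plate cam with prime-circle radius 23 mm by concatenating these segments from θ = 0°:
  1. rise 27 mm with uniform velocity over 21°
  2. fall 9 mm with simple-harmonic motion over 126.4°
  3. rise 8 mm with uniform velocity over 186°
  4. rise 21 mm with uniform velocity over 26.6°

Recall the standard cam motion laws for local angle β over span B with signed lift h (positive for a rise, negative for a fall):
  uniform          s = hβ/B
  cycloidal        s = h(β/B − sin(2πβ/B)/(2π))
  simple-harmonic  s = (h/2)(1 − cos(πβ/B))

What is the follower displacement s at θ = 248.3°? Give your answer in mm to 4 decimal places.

seg 1 [0°–21°] uniform, h=27: full span → s += 27 → s = 27.0000
seg 2 [21°–147.4°] simple-harmonic, h=-9: full span → s += -9 → s = 18.0000
seg 3 [147.4°–333.4°] uniform, h=8: θ=248.3° here. β=100.9, B=186. 8·100.9/186 = 4.3398 → s = 22.3398

22.3398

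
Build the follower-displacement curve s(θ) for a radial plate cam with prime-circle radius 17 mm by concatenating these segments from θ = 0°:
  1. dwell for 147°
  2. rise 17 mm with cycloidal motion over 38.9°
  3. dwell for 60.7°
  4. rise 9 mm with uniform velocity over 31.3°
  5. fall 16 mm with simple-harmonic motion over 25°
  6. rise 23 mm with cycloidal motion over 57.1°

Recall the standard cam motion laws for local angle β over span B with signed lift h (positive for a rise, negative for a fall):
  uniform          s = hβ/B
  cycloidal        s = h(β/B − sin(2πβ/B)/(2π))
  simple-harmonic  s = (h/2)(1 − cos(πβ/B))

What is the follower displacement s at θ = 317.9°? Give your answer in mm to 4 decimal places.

seg 1 [0°–147°] dwell: s stays 0.0000
seg 2 [147°–185.9°] cycloidal, h=17: full span → s += 17 → s = 17.0000
seg 3 [185.9°–246.6°] dwell: s stays 17.0000
seg 4 [246.6°–277.9°] uniform, h=9: full span → s += 9 → s = 26.0000
seg 5 [277.9°–302.9°] simple-harmonic, h=-16: full span → s += -16 → s = 10.0000
seg 6 [302.9°–360°] cycloidal, h=23: θ=317.9° here. β=15, B=57.1. 23·(0.2627 − sin(2π·0.2627)/(2π)) = 2.3931 → s = 12.3931

12.3931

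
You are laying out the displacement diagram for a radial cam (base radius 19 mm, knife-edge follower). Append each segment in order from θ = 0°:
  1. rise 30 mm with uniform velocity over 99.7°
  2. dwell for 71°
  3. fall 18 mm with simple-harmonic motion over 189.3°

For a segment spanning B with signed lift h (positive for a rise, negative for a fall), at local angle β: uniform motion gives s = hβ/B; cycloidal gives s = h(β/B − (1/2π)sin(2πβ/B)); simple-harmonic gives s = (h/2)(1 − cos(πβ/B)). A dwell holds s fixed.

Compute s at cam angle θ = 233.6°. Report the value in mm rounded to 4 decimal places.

seg 1 [0°–99.7°] uniform, h=30: full span → s += 30 → s = 30.0000
seg 2 [99.7°–170.7°] dwell: s stays 30.0000
seg 3 [170.7°–360°] simple-harmonic, h=-18: θ=233.6° here. β=62.9, B=189.3. -18/2·(1 − cos(π·0.3323)) = -4.4742 → s = 25.5258

25.5258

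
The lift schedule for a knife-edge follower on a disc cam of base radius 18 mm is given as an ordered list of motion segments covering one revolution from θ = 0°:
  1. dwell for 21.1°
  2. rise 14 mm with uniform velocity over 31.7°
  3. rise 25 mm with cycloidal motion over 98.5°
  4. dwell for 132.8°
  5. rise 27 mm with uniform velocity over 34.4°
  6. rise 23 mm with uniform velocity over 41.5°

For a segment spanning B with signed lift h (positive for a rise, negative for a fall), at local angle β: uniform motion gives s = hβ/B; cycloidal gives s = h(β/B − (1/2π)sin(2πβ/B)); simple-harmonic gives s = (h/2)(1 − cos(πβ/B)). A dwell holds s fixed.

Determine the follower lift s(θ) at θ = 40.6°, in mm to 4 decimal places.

seg 1 [0°–21.1°] dwell: s stays 0.0000
seg 2 [21.1°–52.8°] uniform, h=14: θ=40.6° here. β=19.5, B=31.7. 14·19.5/31.7 = 8.6120 → s = 8.6120

8.6120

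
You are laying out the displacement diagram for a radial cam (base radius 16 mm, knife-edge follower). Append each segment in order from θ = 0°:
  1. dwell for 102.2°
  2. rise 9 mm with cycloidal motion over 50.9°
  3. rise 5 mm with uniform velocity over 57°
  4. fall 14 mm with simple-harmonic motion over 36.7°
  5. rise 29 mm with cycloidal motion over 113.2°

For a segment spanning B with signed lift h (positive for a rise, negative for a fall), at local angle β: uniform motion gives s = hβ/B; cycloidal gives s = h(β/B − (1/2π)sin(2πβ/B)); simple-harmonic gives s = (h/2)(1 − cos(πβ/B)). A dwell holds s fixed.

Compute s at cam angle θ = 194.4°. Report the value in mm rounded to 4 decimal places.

seg 1 [0°–102.2°] dwell: s stays 0.0000
seg 2 [102.2°–153.1°] cycloidal, h=9: full span → s += 9 → s = 9.0000
seg 3 [153.1°–210.1°] uniform, h=5: θ=194.4° here. β=41.3, B=57. 5·41.3/57 = 3.6228 → s = 12.6228

12.6228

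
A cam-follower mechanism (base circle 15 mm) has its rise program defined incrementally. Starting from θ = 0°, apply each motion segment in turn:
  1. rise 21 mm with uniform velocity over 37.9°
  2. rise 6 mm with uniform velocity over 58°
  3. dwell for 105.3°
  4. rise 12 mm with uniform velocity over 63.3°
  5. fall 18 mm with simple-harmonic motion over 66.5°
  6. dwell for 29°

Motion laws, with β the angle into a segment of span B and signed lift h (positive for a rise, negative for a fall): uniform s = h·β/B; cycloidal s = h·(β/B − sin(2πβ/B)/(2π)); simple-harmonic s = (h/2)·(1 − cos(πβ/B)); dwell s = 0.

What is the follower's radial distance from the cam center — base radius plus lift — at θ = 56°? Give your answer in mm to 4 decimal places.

seg 1 [0°–37.9°] uniform, h=21: full span → s += 21 → s = 21.0000
seg 2 [37.9°–95.9°] uniform, h=6: θ=56° here. β=18.1, B=58. 6·18.1/58 = 1.8724 → s = 22.8724
radial distance = base radius + s = 15 + 22.8724 = 37.8724

37.8724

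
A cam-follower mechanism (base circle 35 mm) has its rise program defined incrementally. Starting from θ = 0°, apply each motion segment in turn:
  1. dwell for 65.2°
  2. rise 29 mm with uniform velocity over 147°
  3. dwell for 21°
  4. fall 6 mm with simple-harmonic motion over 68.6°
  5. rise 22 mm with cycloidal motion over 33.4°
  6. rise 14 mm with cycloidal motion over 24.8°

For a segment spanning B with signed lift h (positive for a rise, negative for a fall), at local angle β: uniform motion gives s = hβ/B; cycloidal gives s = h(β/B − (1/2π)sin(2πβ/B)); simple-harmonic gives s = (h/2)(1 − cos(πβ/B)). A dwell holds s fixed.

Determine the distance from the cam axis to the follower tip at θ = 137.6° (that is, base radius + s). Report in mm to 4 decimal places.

seg 1 [0°–65.2°] dwell: s stays 0.0000
seg 2 [65.2°–212.2°] uniform, h=29: θ=137.6° here. β=72.4, B=147. 29·72.4/147 = 14.2830 → s = 14.2830
radial distance = base radius + s = 35 + 14.2830 = 49.2830

49.2830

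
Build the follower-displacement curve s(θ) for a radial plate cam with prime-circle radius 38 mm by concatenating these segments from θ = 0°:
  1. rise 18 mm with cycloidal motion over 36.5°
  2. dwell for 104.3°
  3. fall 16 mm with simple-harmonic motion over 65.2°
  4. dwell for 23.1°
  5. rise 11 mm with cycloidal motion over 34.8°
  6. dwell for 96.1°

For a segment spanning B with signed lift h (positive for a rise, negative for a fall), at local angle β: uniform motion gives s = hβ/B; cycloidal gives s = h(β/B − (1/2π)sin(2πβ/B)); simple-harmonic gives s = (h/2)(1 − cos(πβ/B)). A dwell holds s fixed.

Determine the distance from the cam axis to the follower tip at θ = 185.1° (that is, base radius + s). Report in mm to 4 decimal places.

seg 1 [0°–36.5°] cycloidal, h=18: full span → s += 18 → s = 18.0000
seg 2 [36.5°–140.8°] dwell: s stays 18.0000
seg 3 [140.8°–206°] simple-harmonic, h=-16: θ=185.1° here. β=44.3, B=65.2. -16/2·(1 − cos(π·0.6794)) = -12.2749 → s = 5.7251
radial distance = base radius + s = 38 + 5.7251 = 43.7251

43.7251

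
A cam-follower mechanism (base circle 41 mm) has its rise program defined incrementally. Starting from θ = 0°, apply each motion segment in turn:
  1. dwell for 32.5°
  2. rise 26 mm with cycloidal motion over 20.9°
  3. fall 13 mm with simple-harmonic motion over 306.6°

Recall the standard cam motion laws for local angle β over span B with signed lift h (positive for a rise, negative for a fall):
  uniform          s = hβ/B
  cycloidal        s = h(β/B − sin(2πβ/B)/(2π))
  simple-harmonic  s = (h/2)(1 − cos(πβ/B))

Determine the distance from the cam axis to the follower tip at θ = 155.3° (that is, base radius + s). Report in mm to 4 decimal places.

seg 1 [0°–32.5°] dwell: s stays 0.0000
seg 2 [32.5°–53.4°] cycloidal, h=26: full span → s += 26 → s = 26.0000
seg 3 [53.4°–360°] simple-harmonic, h=-13: θ=155.3° here. β=101.9, B=306.6. -13/2·(1 − cos(π·0.3324)) = -3.2327 → s = 22.7673
radial distance = base radius + s = 41 + 22.7673 = 63.7673

63.7673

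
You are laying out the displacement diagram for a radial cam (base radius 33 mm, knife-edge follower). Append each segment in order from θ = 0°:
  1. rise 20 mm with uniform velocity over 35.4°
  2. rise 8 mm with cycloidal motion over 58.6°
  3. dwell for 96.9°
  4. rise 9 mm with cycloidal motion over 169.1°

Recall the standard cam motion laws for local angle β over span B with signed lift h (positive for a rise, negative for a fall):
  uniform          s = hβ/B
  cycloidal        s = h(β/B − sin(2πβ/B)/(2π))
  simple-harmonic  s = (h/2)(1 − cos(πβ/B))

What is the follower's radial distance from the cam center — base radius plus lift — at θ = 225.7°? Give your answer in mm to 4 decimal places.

seg 1 [0°–35.4°] uniform, h=20: full span → s += 20 → s = 20.0000
seg 2 [35.4°–94°] cycloidal, h=8: full span → s += 8 → s = 28.0000
seg 3 [94°–190.9°] dwell: s stays 28.0000
seg 4 [190.9°–360°] cycloidal, h=9: θ=225.7° here. β=34.8, B=169.1. 9·(0.2058 − sin(2π·0.2058)/(2π)) = 0.4747 → s = 28.4747
radial distance = base radius + s = 33 + 28.4747 = 61.4747

61.4747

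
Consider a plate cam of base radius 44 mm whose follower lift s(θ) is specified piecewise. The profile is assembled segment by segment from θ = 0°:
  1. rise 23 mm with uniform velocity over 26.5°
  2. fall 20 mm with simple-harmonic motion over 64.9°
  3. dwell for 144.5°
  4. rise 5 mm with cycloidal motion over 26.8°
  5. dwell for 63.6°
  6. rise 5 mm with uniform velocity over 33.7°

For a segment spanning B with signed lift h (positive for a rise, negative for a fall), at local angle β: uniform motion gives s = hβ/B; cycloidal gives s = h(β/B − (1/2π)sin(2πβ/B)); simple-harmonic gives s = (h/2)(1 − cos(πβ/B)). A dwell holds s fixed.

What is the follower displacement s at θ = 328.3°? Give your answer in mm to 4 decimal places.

seg 1 [0°–26.5°] uniform, h=23: full span → s += 23 → s = 23.0000
seg 2 [26.5°–91.4°] simple-harmonic, h=-20: full span → s += -20 → s = 3.0000
seg 3 [91.4°–235.9°] dwell: s stays 3.0000
seg 4 [235.9°–262.7°] cycloidal, h=5: full span → s += 5 → s = 8.0000
seg 5 [262.7°–326.3°] dwell: s stays 8.0000
seg 6 [326.3°–360°] uniform, h=5: θ=328.3° here. β=2, B=33.7. 5·2/33.7 = 0.2967 → s = 8.2967

8.2967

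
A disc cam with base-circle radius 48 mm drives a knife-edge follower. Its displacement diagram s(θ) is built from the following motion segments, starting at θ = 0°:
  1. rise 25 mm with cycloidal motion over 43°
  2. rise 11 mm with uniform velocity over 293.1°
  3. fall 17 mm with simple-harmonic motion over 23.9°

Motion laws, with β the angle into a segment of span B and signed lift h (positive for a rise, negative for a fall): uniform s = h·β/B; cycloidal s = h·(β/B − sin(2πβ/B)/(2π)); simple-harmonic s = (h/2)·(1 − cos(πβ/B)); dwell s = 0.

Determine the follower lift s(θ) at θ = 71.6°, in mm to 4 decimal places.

seg 1 [0°–43°] cycloidal, h=25: full span → s += 25 → s = 25.0000
seg 2 [43°–336.1°] uniform, h=11: θ=71.6° here. β=28.6, B=293.1. 11·28.6/293.1 = 1.0734 → s = 26.0734

26.0734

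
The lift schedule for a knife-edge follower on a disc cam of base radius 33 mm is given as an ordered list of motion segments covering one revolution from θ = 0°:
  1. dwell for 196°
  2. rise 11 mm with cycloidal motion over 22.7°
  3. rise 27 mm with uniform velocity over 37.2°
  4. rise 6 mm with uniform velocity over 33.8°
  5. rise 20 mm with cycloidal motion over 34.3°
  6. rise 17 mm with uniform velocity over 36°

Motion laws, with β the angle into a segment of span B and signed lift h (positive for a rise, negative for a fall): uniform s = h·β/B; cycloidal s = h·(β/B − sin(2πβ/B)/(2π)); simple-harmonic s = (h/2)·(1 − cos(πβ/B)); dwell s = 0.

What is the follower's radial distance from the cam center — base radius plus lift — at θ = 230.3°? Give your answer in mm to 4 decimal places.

seg 1 [0°–196°] dwell: s stays 0.0000
seg 2 [196°–218.7°] cycloidal, h=11: full span → s += 11 → s = 11.0000
seg 3 [218.7°–255.9°] uniform, h=27: θ=230.3° here. β=11.6, B=37.2. 27·11.6/37.2 = 8.4194 → s = 19.4194
radial distance = base radius + s = 33 + 19.4194 = 52.4194

52.4194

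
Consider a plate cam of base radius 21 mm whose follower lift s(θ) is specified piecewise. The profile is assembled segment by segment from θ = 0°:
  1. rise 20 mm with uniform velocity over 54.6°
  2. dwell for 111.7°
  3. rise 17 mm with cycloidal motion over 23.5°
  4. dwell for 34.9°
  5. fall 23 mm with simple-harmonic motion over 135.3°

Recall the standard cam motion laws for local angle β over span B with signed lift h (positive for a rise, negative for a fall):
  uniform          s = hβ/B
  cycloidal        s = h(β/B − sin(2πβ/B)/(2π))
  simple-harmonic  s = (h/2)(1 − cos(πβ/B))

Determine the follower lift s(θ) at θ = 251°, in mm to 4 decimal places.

seg 1 [0°–54.6°] uniform, h=20: full span → s += 20 → s = 20.0000
seg 2 [54.6°–166.3°] dwell: s stays 20.0000
seg 3 [166.3°–189.8°] cycloidal, h=17: full span → s += 17 → s = 37.0000
seg 4 [189.8°–224.7°] dwell: s stays 37.0000
seg 5 [224.7°–360°] simple-harmonic, h=-23: θ=251° here. β=26.3, B=135.3. -23/2·(1 − cos(π·0.1944)) = -2.0785 → s = 34.9215

34.9215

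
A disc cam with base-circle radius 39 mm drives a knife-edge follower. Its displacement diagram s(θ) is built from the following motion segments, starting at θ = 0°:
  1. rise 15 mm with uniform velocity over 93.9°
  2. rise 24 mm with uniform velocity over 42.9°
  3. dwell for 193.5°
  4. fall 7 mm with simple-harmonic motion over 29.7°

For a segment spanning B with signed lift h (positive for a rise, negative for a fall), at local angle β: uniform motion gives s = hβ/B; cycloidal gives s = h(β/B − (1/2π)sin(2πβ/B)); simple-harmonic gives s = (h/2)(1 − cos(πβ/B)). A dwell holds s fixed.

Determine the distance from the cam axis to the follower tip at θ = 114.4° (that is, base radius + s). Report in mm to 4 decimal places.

seg 1 [0°–93.9°] uniform, h=15: full span → s += 15 → s = 15.0000
seg 2 [93.9°–136.8°] uniform, h=24: θ=114.4° here. β=20.5, B=42.9. 24·20.5/42.9 = 11.4685 → s = 26.4685
radial distance = base radius + s = 39 + 26.4685 = 65.4685

65.4685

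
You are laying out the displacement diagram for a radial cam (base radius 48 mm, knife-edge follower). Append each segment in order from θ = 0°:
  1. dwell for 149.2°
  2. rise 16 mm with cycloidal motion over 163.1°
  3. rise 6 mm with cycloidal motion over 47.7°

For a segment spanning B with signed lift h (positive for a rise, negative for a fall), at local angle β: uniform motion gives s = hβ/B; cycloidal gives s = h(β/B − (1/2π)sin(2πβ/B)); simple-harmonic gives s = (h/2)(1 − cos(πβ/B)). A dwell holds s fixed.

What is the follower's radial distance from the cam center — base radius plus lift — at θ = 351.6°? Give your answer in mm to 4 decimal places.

seg 1 [0°–149.2°] dwell: s stays 0.0000
seg 2 [149.2°–312.3°] cycloidal, h=16: full span → s += 16 → s = 16.0000
seg 3 [312.3°–360°] cycloidal, h=6: θ=351.6° here. β=39.3, B=47.7. 6·(0.8239 − sin(2π·0.8239)/(2π)) = 5.7972 → s = 21.7972
radial distance = base radius + s = 48 + 21.7972 = 69.7972

69.7972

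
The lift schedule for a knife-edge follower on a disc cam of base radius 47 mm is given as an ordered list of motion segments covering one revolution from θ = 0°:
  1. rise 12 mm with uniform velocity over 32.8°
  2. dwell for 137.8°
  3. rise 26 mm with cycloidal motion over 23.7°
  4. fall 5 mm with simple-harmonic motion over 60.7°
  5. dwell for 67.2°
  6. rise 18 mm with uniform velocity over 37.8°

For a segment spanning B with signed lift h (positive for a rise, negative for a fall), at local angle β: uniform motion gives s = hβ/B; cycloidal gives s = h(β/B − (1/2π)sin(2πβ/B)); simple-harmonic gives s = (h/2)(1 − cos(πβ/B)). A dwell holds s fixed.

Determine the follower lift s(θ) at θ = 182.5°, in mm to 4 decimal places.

seg 1 [0°–32.8°] uniform, h=12: full span → s += 12 → s = 12.0000
seg 2 [32.8°–170.6°] dwell: s stays 12.0000
seg 3 [170.6°–194.3°] cycloidal, h=26: θ=182.5° here. β=11.9, B=23.7. 26·(0.5021 − sin(2π·0.5021)/(2π)) = 13.1097 → s = 25.1097

25.1097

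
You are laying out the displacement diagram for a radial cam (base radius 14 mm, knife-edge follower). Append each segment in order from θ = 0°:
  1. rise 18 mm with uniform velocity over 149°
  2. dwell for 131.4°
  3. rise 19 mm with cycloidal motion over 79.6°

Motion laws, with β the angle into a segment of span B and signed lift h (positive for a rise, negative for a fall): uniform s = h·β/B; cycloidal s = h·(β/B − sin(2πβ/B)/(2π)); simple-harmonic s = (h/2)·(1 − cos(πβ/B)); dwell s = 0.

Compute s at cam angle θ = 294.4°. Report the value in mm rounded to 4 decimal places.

seg 1 [0°–149°] uniform, h=18: full span → s += 18 → s = 18.0000
seg 2 [149°–280.4°] dwell: s stays 18.0000
seg 3 [280.4°–360°] cycloidal, h=19: θ=294.4° here. β=14, B=79.6. 19·(0.1759 − sin(2π·0.1759)/(2π)) = 0.6398 → s = 18.6398

18.6398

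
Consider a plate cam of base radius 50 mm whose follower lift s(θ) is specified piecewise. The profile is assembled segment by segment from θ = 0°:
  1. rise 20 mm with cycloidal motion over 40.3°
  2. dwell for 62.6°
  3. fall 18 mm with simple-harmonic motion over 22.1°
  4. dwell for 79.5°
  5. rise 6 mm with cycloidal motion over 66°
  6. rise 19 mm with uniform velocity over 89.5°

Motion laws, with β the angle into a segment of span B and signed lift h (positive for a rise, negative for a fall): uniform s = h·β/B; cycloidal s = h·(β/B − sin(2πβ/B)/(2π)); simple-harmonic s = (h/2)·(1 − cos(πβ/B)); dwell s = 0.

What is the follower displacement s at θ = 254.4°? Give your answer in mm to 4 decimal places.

seg 1 [0°–40.3°] cycloidal, h=20: full span → s += 20 → s = 20.0000
seg 2 [40.3°–102.9°] dwell: s stays 20.0000
seg 3 [102.9°–125°] simple-harmonic, h=-18: full span → s += -18 → s = 2.0000
seg 4 [125°–204.5°] dwell: s stays 2.0000
seg 5 [204.5°–270.5°] cycloidal, h=6: θ=254.4° here. β=49.9, B=66. 6·(0.7561 − sin(2π·0.7561)/(2π)) = 5.4906 → s = 7.4906

7.4906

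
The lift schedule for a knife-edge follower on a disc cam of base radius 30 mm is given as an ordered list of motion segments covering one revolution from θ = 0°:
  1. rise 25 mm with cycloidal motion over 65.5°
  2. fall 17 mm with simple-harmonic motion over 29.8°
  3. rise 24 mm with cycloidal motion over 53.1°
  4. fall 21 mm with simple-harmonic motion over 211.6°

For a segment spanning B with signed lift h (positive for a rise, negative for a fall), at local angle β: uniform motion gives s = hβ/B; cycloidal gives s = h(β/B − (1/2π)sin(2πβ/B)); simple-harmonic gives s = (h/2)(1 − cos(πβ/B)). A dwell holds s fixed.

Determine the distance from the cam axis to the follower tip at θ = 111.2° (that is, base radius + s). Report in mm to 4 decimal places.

seg 1 [0°–65.5°] cycloidal, h=25: full span → s += 25 → s = 25.0000
seg 2 [65.5°–95.3°] simple-harmonic, h=-17: full span → s += -17 → s = 8.0000
seg 3 [95.3°–148.4°] cycloidal, h=24: θ=111.2° here. β=15.9, B=53.1. 24·(0.2994 − sin(2π·0.2994)/(2π)) = 3.5495 → s = 11.5495
radial distance = base radius + s = 30 + 11.5495 = 41.5495

41.5495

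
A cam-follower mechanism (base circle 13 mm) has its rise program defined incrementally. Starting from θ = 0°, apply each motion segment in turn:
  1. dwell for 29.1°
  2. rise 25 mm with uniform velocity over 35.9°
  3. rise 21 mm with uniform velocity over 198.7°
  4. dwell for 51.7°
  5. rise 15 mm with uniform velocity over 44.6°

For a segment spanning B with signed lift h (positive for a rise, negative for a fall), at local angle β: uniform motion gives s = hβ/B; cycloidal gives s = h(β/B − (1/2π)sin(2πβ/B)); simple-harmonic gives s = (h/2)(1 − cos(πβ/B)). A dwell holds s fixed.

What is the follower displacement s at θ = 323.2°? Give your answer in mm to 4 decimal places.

seg 1 [0°–29.1°] dwell: s stays 0.0000
seg 2 [29.1°–65°] uniform, h=25: full span → s += 25 → s = 25.0000
seg 3 [65°–263.7°] uniform, h=21: full span → s += 21 → s = 46.0000
seg 4 [263.7°–315.4°] dwell: s stays 46.0000
seg 5 [315.4°–360°] uniform, h=15: θ=323.2° here. β=7.8, B=44.6. 15·7.8/44.6 = 2.6233 → s = 48.6233

48.6233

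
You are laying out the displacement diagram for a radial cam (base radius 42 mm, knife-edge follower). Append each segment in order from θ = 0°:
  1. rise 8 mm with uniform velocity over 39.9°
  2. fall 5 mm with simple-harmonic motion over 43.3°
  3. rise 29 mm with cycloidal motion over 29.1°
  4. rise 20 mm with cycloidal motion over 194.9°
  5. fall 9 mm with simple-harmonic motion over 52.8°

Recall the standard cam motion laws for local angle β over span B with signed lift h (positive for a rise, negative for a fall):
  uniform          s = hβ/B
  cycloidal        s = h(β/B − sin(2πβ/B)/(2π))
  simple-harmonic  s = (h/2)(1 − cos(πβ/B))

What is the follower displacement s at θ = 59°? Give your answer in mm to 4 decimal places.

seg 1 [0°–39.9°] uniform, h=8: full span → s += 8 → s = 8.0000
seg 2 [39.9°–83.2°] simple-harmonic, h=-5: θ=59° here. β=19.1, B=43.3. -5/2·(1 − cos(π·0.4411)) = -2.0401 → s = 5.9599

5.9599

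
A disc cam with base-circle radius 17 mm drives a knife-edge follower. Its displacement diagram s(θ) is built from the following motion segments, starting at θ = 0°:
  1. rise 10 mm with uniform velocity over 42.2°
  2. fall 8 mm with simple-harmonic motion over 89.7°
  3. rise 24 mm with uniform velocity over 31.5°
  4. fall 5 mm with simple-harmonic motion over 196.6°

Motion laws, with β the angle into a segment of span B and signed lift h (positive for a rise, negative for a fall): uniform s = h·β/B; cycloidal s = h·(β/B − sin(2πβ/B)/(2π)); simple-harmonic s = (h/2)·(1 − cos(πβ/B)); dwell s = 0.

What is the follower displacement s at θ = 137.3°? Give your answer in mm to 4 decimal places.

seg 1 [0°–42.2°] uniform, h=10: full span → s += 10 → s = 10.0000
seg 2 [42.2°–131.9°] simple-harmonic, h=-8: full span → s += -8 → s = 2.0000
seg 3 [131.9°–163.4°] uniform, h=24: θ=137.3° here. β=5.4, B=31.5. 24·5.4/31.5 = 4.1143 → s = 6.1143

6.1143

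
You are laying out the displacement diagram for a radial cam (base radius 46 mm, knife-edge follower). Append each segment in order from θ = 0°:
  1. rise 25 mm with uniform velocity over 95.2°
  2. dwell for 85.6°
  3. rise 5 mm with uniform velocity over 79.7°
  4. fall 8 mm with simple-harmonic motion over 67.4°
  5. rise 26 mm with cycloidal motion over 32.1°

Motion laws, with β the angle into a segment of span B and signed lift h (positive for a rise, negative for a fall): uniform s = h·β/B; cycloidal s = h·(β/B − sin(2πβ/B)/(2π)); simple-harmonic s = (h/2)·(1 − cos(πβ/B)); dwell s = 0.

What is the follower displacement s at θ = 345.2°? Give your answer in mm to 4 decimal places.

seg 1 [0°–95.2°] uniform, h=25: full span → s += 25 → s = 25.0000
seg 2 [95.2°–180.8°] dwell: s stays 25.0000
seg 3 [180.8°–260.5°] uniform, h=5: full span → s += 5 → s = 30.0000
seg 4 [260.5°–327.9°] simple-harmonic, h=-8: full span → s += -8 → s = 22.0000
seg 5 [327.9°–360°] cycloidal, h=26: θ=345.2° here. β=17.3, B=32.1. 26·(0.5389 − sin(2π·0.5389)/(2π)) = 15.0149 → s = 37.0149

37.0149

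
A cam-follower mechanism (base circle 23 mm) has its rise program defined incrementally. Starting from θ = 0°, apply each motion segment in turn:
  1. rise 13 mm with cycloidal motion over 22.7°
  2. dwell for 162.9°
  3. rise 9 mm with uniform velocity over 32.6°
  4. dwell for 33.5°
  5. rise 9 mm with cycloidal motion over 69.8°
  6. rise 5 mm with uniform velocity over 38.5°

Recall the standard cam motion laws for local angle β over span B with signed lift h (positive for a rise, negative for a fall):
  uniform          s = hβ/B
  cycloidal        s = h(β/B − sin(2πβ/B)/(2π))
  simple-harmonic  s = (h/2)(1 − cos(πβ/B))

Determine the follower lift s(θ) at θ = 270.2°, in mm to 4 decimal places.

seg 1 [0°–22.7°] cycloidal, h=13: full span → s += 13 → s = 13.0000
seg 2 [22.7°–185.6°] dwell: s stays 13.0000
seg 3 [185.6°–218.2°] uniform, h=9: full span → s += 9 → s = 22.0000
seg 4 [218.2°–251.7°] dwell: s stays 22.0000
seg 5 [251.7°–321.5°] cycloidal, h=9: θ=270.2° here. β=18.5, B=69.8. 9·(0.2650 − sin(2π·0.2650)/(2π)) = 0.9594 → s = 22.9594

22.9594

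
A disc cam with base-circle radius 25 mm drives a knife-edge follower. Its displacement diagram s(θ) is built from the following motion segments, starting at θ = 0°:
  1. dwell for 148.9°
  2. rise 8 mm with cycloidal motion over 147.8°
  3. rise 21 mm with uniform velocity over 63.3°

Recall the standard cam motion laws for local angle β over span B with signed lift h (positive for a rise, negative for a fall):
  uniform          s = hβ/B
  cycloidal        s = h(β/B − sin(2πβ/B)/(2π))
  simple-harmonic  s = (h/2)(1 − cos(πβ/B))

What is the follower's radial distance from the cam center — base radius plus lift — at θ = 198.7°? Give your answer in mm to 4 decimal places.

seg 1 [0°–148.9°] dwell: s stays 0.0000
seg 2 [148.9°–296.7°] cycloidal, h=8: θ=198.7° here. β=49.8, B=147.8. 8·(0.3369 − sin(2π·0.3369)/(2π)) = 1.6076 → s = 1.6076
radial distance = base radius + s = 25 + 1.6076 = 26.6076

26.6076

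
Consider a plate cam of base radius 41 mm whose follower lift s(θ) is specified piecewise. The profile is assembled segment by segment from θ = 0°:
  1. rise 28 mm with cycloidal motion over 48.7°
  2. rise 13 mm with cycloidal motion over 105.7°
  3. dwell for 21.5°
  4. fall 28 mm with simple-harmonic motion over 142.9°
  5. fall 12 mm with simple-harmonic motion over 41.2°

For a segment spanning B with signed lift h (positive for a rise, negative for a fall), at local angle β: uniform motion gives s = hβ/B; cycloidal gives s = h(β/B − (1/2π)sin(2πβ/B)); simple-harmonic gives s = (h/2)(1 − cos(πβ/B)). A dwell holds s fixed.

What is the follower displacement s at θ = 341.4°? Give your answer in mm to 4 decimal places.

seg 1 [0°–48.7°] cycloidal, h=28: full span → s += 28 → s = 28.0000
seg 2 [48.7°–154.4°] cycloidal, h=13: full span → s += 13 → s = 41.0000
seg 3 [154.4°–175.9°] dwell: s stays 41.0000
seg 4 [175.9°–318.8°] simple-harmonic, h=-28: full span → s += -28 → s = 13.0000
seg 5 [318.8°–360°] simple-harmonic, h=-12: θ=341.4° here. β=22.6, B=41.2. -12/2·(1 − cos(π·0.5485)) = -6.9115 → s = 6.0885

6.0885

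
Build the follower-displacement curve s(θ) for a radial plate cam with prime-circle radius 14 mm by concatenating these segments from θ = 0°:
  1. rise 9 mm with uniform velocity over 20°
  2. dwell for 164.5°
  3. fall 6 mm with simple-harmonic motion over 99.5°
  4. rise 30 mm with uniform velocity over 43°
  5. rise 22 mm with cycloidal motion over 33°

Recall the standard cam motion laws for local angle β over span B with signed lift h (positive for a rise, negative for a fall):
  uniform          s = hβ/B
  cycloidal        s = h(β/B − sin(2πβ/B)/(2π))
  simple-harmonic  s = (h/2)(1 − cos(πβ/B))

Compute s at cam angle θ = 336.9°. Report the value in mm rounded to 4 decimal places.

seg 1 [0°–20°] uniform, h=9: full span → s += 9 → s = 9.0000
seg 2 [20°–184.5°] dwell: s stays 9.0000
seg 3 [184.5°–284°] simple-harmonic, h=-6: full span → s += -6 → s = 3.0000
seg 4 [284°–327°] uniform, h=30: full span → s += 30 → s = 33.0000
seg 5 [327°–360°] cycloidal, h=22: θ=336.9° here. β=9.9, B=33. 22·(0.3000 − sin(2π·0.3000)/(2π)) = 3.2700 → s = 36.2700

36.2700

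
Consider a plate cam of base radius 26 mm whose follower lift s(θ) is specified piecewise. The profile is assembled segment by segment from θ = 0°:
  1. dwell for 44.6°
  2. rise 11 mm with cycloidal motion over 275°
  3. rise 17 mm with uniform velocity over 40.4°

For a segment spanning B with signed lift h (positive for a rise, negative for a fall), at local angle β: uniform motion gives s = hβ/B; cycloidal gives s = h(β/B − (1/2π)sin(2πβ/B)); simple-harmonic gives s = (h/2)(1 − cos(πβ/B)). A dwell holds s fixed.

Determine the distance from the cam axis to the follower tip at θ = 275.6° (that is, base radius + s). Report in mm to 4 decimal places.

seg 1 [0°–44.6°] dwell: s stays 0.0000
seg 2 [44.6°–319.6°] cycloidal, h=11: θ=275.6° here. β=231, B=275. 11·(0.8400 − sin(2π·0.8400)/(2π)) = 10.7182 → s = 10.7182
radial distance = base radius + s = 26 + 10.7182 = 36.7182

36.7182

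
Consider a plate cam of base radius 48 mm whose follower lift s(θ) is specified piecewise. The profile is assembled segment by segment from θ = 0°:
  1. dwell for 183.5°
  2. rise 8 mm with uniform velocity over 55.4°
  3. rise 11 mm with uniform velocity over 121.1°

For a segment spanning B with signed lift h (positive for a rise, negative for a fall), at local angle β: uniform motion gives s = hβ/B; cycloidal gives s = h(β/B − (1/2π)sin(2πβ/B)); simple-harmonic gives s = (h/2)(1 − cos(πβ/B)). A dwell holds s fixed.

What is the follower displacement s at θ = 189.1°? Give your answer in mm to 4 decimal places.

seg 1 [0°–183.5°] dwell: s stays 0.0000
seg 2 [183.5°–238.9°] uniform, h=8: θ=189.1° here. β=5.6, B=55.4. 8·5.6/55.4 = 0.8087 → s = 0.8087

0.8087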